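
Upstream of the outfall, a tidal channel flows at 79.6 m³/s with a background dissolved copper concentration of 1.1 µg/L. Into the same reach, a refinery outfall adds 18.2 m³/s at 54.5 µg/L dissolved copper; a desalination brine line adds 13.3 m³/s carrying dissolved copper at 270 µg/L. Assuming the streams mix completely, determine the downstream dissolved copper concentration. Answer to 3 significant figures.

42.0 µg/L

Flow-weighted average: C = (79.60·1.100 + 18.20·54.50 + 13.30·270.0) / 111.1 = 4670/111.1 = 42.04 µg/L.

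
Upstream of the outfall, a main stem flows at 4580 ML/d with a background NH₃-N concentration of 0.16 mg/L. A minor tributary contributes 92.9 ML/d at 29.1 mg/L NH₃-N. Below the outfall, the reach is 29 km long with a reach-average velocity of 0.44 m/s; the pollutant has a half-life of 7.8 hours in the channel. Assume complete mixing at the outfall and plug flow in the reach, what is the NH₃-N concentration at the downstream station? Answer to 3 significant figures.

0.145 mg/L

Conservation of mass: C = (4580·0.1600 + 92.90·29.10) / 4673 = 3436/4673 = 0.7353 mg/L.
Travel time t = 29·1000 / 0.44 = 65910 s = 18.31 h.
Half-life 7.8 h → k = ln 2 / 7.8 = 0.08887 h⁻¹ = 2.133 d⁻¹.
First-order decay: C = 0.7353·exp(−k·t) = 0.7353·0.1965 = 0.1445 mg/L.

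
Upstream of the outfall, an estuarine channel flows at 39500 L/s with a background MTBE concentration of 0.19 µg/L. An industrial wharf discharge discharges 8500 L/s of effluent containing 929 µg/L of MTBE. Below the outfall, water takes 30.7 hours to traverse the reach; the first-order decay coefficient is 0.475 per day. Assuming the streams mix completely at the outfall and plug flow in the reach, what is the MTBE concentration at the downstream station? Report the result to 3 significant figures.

After mixing, C = (39500·0.1900 + 8500·929.0) / 48000 = 7904000/48000 = 164.7 µg/L.
Applying C = C₀e^(−kt): 164.7 × 0.5447 = 89.69 µg/L.

89.7 µg/L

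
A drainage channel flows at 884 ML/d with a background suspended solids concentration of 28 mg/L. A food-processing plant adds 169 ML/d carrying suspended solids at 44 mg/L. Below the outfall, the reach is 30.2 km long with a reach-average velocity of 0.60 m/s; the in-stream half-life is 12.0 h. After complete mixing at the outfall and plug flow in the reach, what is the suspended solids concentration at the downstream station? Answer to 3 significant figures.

After mixing, C = (884.0·28.00 + 169.0·44.00) / 1053 = 32190/1053 = 30.57 mg/L.
Travel time t = 30.2·1000 / 0.60 = 50330 s = 13.98 h.
Half-life 12.0 h → k = ln 2 / 12.0 = 0.05776 h⁻¹ = 1.386 d⁻¹.
Decay over the reach: 30.57·exp(−kt) = 30.57·0.4459 = 13.63 mg/L.

13.6 mg/L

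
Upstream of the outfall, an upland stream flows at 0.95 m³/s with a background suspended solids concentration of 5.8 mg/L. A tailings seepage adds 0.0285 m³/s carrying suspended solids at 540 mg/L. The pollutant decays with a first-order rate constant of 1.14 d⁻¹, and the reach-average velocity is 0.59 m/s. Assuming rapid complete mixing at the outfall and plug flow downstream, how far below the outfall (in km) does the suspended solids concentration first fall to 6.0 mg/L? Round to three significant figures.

Mass balance: C = (0.9500·5.800 + 0.02850·540.0) / 0.9785 = 20.90/0.9785 = 21.36 mg/L.
Set 21.36·exp(−k·t) = 6.0 → t = ln(21.36/6.0)/k = 96230 s = 26.73 h.
Distance = v·t = 0.59·96230 = 56780 m = 56.78 km.

56.8 km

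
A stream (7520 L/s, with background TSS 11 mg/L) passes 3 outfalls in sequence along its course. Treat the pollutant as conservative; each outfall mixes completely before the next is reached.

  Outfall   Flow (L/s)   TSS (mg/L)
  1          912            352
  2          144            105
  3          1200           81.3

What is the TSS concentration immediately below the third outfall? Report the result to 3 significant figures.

Outfall 1: combined Q = 8432 L/s; C = (7520·11.00 + 912.0·352.0)/8432 = 47.88 mg/L.
Outfall 2: combined Q = 8576 L/s; C = (8432·47.88 + 144.0·105.0)/8576 = 48.84 mg/L.
Outfall 3: combined Q = 9776 L/s; C = (8576·48.84 + 1200·81.30)/9776 = 52.83 mg/L.

52.8 mg/L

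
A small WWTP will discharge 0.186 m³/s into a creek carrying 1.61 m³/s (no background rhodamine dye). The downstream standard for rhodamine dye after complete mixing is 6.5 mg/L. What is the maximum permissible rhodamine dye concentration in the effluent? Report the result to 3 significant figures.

At the limit, (Qr·Cr + Qe·Cₑ)/(Qr + Qe) = 6.5:
Cₑ = (1.796·6.5 − 1.610·0) / 0.1860 = 62.76 mg/L.

62.8 mg/L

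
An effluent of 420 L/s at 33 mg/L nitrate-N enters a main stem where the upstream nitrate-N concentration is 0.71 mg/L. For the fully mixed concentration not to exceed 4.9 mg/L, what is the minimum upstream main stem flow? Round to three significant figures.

2820 L/s

Set C_mix = 4.9: (Q·0.7100 + 420.0·33.00) / (Q + 420.0) = 4.9
→ Q = 420.0·(33.00 − 4.9)/(4.9 − 0.7100) = 2817 L/s.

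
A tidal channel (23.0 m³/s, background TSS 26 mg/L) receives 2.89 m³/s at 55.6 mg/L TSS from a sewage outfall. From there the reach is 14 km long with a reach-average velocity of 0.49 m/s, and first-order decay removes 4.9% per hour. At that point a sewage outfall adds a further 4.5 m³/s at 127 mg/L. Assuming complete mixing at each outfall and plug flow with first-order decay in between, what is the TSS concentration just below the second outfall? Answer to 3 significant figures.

35.6 mg/L

Mass balance: C = (23.00·26.00 + 2.890·55.60) / 25.89 = 758.7/25.89 = 29.30 mg/L; combined flow 25.89 m³/s.
Travel time t = 14·1000 / 0.49 = 28570 s = 7.937 h.
4.9%/h lost → k = −ln(1 − 0.049) = 0.05024 h⁻¹.
After decay, C = 29.30 × e^(−kt) = 29.30 × 0.6712 = 19.67 mg/L.
At the second outfall, C = (25.89·19.67 + 4.500·127.0) / (25.89 + 4.500) = 35.56 mg/L.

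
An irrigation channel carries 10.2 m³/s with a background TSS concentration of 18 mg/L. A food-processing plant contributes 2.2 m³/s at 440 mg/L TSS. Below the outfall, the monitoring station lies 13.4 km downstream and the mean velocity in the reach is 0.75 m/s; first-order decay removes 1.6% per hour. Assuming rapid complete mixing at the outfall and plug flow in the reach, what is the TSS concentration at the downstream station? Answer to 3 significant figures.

Mixed concentration C = ΣQC/ΣQ = (10.20·18.00 + 2.200·440.0) / 12.40 = 1152/12.40 = 92.87 mg/L.
Travel time t = 13.4·1000 / 0.75 = 17870 s = 4.963 h.
1.6%/h lost → k = −ln(1 − 0.016) = 0.01613 h⁻¹.
Decay over the reach: 92.87·exp(−kt) = 92.87·0.9231 = 85.73 mg/L.

85.7 mg/L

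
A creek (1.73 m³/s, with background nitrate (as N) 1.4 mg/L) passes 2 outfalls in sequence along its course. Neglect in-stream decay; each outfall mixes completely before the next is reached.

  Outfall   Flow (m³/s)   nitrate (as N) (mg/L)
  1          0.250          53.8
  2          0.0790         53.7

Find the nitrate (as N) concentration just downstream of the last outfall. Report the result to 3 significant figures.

After outfall 1: Q = 1.730 + 0.2500 = 1.980 m³/s; C = (1.730·1.400 + 0.2500·53.80)/1.980 = 8.016 mg/L.
After outfall 2: Q = 1.980 + 0.07900 = 2.059 m³/s; C = (1.980·8.016 + 0.07900·53.70)/2.059 = 9.769 mg/L.

9.77 mg/L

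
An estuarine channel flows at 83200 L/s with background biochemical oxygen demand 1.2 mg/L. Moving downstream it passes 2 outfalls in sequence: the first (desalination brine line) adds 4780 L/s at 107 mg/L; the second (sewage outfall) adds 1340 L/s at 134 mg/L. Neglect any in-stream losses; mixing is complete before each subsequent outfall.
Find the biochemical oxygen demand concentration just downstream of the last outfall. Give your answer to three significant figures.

Outfall 1: combined Q = 87980 L/s; C = (83200·1.200 + 4780·107.0)/87980 = 6.948 mg/L.
Outfall 2: combined Q = 89320 L/s; C = (87980·6.948 + 1340·134.0)/89320 = 8.854 mg/L.

8.85 mg/L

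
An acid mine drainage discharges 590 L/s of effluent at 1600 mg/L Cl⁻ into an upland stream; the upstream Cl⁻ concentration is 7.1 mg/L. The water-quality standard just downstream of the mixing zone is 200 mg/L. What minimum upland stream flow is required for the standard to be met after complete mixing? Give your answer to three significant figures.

Set C_mix = 200: (Q·7.100 + 590.0·1600) / (Q + 590.0) = 200
→ Q = 590.0·(1600 − 200)/(200 − 7.100) = 4282 L/s.

4280 L/s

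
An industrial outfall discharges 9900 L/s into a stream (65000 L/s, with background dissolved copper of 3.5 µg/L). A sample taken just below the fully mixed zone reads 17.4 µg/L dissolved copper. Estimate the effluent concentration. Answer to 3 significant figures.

Mass balance: 65000·3.500 + 9900·Cₑ = 74900·17.40
→ Cₑ = (74900·17.40 − 65000·3.500) / 9900 = 108.7 µg/L.

109 µg/L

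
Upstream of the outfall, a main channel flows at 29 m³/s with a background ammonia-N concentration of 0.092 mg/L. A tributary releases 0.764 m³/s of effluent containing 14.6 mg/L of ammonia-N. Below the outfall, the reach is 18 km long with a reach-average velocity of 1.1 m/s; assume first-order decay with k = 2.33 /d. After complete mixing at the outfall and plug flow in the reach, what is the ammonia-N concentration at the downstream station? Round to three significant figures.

Mixed concentration C = ΣQC/ΣQ = (29.00·0.09200 + 0.7640·14.60) / 29.76 = 13.82/29.76 = 0.4644 mg/L.
Travel time t = 18·1000 / 1.1 = 16360 s = 4.545 h.
Applying C = C₀e^(−kt): 0.4644 × 0.6432 = 0.2987 mg/L.

0.299 mg/L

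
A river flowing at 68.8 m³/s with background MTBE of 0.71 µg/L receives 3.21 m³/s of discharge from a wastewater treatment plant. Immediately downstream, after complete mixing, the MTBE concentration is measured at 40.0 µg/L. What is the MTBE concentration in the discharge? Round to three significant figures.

Mass balance: 68.80·0.7100 + 3.210·Cₑ = 72.01·40.00
→ Cₑ = (72.01·40.00 − 68.80·0.7100) / 3.210 = 882.1 µg/L.

882 µg/L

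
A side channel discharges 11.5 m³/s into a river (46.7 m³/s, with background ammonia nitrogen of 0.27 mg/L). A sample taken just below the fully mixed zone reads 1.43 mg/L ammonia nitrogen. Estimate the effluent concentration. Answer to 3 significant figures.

Mass balance: 46.70·0.2700 + 11.50·Cₑ = 58.20·1.430
→ Cₑ = (58.20·1.430 − 46.70·0.2700) / 11.50 = 6.141 mg/L.

6.14 mg/L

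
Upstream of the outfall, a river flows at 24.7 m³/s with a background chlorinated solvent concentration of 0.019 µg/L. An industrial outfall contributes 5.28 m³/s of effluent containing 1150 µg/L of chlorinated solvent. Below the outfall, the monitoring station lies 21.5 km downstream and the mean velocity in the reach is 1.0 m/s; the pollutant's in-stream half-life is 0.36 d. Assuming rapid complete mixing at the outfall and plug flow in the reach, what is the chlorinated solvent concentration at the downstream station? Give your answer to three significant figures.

Mixed concentration C = ΣQC/ΣQ = (24.70·0.01900 + 5.280·1150) / 29.98 = 6072/29.98 = 202.6 µg/L.
Travel time t = 21.5·1000 / 1.0 = 21500 s = 5.972 h.
Half-life 0.36 d → k = ln 2 / 0.36 = 1.925 d⁻¹.
Decay over the reach: 202.6·exp(−kt) = 202.6·0.6193 = 125.4 µg/L.

125 µg/L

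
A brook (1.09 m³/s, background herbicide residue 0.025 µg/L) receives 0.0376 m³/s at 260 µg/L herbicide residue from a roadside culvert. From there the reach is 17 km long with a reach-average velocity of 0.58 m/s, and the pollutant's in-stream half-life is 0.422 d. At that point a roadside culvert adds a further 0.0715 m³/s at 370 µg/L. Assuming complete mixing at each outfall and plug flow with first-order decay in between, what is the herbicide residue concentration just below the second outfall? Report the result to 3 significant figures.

Mass balance: C = (1.090·0.02500 + 0.03760·260.0) / 1.128 = 9.803/1.128 = 8.694 µg/L; combined flow 1.128 m³/s.
Travel time t = 17·1000 / 0.58 = 29310 s = 8.142 h.
Half-life 0.422 d → k = ln 2 / 0.422 = 1.643 d⁻¹.
First-order decay: C = 8.694·exp(−k·t) = 8.694·0.5728 = 4.980 µg/L.
At the second outfall, C = (1.128·4.980 + 0.07150·370.0) / (1.128 + 0.07150) = 26.75 µg/L.

26.7 µg/L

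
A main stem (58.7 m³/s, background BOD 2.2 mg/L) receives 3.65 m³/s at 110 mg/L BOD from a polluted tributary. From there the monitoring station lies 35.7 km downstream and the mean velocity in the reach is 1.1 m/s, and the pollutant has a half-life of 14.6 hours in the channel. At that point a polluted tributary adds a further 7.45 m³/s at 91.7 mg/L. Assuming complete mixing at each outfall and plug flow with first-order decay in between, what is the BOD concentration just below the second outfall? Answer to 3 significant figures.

14.7 mg/L

Mass balance: C = (58.70·2.200 + 3.650·110.0) / 62.35 = 530.6/62.35 = 8.511 mg/L; combined flow 62.35 m³/s.
Travel time t = 35.7·1000 / 1.1 = 32450 s = 9.015 h.
Half-life 14.6 h → k = ln 2 / 14.6 = 0.04748 h⁻¹ = 1.139 d⁻¹.
First-order decay: C = 8.511·exp(−k·t) = 8.511·0.6518 = 5.547 mg/L.
At the second outfall, C = (62.35·5.547 + 7.450·91.70) / (62.35 + 7.450) = 14.74 mg/L.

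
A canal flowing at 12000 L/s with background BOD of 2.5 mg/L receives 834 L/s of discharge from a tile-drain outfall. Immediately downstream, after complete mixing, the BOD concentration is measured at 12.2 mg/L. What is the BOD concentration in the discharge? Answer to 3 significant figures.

152 mg/L

Mass balance: 12000·2.500 + 834.0·Cₑ = 12830·12.20
→ Cₑ = (12830·12.20 − 12000·2.500) / 834.0 = 151.8 mg/L.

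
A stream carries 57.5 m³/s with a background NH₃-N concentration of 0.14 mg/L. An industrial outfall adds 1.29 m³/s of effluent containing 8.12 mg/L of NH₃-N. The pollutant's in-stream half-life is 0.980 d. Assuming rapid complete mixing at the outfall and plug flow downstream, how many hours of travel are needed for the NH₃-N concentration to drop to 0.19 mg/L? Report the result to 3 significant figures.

17.2 h

Flow-weighted average: C = (57.50·0.1400 + 1.290·8.120) / 58.79 = 18.52/58.79 = 0.3151 mg/L.
Half-life 0.980 d → k = ln 2 / 0.980 = 0.7073 d⁻¹.
0.3151·exp(−k·t) = 0.19 → t = ln(0.3151/0.19)/k = 61790 s = 17.17 h.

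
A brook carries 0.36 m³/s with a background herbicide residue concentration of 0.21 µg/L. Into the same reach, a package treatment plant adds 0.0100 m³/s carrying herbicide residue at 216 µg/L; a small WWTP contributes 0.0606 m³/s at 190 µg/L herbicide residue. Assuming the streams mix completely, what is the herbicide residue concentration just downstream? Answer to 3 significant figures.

31.9 µg/L

Mixed concentration C = ΣQC/ΣQ = (0.3600·0.2100 + 0.01000·216.0 + 0.06060·190.0) / 0.4306 = 13.75/0.4306 = 31.93 µg/L.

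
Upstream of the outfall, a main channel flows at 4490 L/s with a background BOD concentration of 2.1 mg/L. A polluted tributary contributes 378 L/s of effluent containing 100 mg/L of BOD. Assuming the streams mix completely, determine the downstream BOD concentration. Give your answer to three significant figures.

Flow-weighted average: C = (4490·2.100 + 378.0·100.0) / 4868 = 47230/4868 = 9.702 mg/L.

9.70 mg/L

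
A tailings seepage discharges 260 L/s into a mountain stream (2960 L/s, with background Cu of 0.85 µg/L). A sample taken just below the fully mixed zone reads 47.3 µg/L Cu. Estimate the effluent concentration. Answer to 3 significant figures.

576 µg/L

Mass balance: 2960·0.8500 + 260.0·Cₑ = 3220·47.30
→ Cₑ = (3220·47.30 − 2960·0.8500) / 260.0 = 576.1 µg/L.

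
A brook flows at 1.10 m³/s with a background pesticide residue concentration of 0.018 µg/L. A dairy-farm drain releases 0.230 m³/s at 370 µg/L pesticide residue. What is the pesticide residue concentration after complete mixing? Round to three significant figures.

Mass balance: C = (1.100·0.01800 + 0.2300·370.0) / 1.330 = 85.12/1.330 = 64.00 µg/L.

64.0 µg/L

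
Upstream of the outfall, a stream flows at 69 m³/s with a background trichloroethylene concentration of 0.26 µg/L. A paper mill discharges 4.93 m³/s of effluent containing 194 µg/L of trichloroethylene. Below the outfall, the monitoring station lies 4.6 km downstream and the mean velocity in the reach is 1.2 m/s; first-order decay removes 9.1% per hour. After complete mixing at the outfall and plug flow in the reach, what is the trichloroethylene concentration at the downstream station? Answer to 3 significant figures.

After mixing, C = (69.00·0.2600 + 4.930·194.0) / 73.93 = 974.4/73.93 = 13.18 µg/L.
Travel time t = 4.6·1000 / 1.2 = 3833 s = 1.065 h.
9.1%/h lost → k = −ln(1 − 0.091) = 0.09541 h⁻¹.
After decay, C = 13.18 × e^(−kt) = 13.18 × 0.9034 = 11.91 µg/L.

11.9 µg/L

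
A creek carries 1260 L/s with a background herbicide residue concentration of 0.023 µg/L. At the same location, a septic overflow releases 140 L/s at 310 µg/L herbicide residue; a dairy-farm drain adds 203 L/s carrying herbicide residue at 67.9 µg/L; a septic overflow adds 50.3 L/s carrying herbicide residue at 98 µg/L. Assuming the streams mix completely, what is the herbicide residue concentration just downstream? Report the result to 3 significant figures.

After mixing, C = (1260·0.02300 + 140.0·310.0 + 203.0·67.90 + 50.30·98.00) / 1653 = 62140/1653 = 37.59 µg/L.

37.6 µg/L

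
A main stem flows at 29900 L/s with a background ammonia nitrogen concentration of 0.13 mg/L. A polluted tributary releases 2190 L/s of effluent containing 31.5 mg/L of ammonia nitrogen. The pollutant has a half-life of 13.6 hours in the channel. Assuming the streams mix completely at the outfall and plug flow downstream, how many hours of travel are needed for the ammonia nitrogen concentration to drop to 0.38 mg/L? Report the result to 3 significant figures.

35.1 h

After mixing, C = (29900·0.1300 + 2190·31.50) / 32090 = 72870/32090 = 2.271 mg/L.
Half-life 13.6 h → k = ln 2 / 13.6 = 0.05097 h⁻¹ = 1.223 d⁻¹.
2.271·exp(−k·t) = 0.38 → t = ln(2.271/0.38)/k = 126300 s = 35.08 h.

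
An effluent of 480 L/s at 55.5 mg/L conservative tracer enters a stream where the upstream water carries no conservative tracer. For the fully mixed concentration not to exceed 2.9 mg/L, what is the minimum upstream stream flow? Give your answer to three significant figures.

8710 L/s

Set C_mix = 2.9: (Q·0 + 480.0·55.50) / (Q + 480.0) = 2.9
→ Q = 480.0·(55.50 − 2.9)/(2.9 − 0) = 8706 L/s.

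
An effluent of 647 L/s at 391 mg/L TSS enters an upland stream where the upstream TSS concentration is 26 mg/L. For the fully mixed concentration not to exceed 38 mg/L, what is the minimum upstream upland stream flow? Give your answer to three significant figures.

19000 L/s

Set C_mix = 38: (Q·26.00 + 647.0·391.0) / (Q + 647.0) = 38
→ Q = 647.0·(391.0 − 38)/(38 − 26.00) = 19030 L/s.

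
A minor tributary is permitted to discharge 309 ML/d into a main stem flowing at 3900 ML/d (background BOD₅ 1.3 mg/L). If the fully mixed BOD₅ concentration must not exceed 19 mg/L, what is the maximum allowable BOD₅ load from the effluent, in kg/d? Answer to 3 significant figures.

Mass balance at the limit: 3900·1.300 + 309.0·Cₑ = 4209·19 → Cₑ = 242.4 mg/L.
309.0 ML/d = 3.576 m³/s. Load = 3.576 m³/s × 242.4 g/m³ × 86 400 s/d = 74900 kg/d.

74900 kg/d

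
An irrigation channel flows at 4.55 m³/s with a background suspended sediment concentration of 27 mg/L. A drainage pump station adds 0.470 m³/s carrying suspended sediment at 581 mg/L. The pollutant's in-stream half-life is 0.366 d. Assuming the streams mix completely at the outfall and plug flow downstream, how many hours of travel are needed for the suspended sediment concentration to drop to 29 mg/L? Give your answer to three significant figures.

12.7 h

Flow-weighted average: C = (4.550·27.00 + 0.4700·581.0) / 5.020 = 395.9/5.020 = 78.87 mg/L.
Half-life 0.366 d → k = ln 2 / 0.366 = 1.894 d⁻¹.
78.87·exp(−k·t) = 29 → t = ln(78.87/29)/k = 45640 s = 12.68 h.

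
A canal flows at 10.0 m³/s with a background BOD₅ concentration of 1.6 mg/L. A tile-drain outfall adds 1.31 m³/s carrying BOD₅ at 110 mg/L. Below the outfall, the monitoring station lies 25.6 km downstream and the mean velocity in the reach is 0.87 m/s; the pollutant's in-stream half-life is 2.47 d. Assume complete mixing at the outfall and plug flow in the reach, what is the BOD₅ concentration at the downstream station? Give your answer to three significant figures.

12.9 mg/L

Mixed concentration C = ΣQC/ΣQ = (10.00·1.600 + 1.310·110.0) / 11.31 = 160.1/11.31 = 14.16 mg/L.
Travel time t = 25.6·1000 / 0.87 = 29430 s = 8.174 h.
Half-life 2.47 d → k = ln 2 / 2.47 = 0.2806 d⁻¹.
First-order decay: C = 14.16·exp(−k·t) = 14.16·0.9089 = 12.87 mg/L.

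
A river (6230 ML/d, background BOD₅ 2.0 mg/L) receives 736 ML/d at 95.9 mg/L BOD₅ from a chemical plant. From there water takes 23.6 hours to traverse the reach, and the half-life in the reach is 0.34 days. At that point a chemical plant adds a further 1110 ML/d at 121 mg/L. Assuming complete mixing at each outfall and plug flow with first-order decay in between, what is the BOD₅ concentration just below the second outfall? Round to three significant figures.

18.0 mg/L

Flow-weighted average: C = (6230·2.000 + 736.0·95.90) / 6966 = 83040/6966 = 11.92 mg/L; combined flow 6966 ML/d.
Half-life 0.34 d → k = ln 2 / 0.34 = 2.039 d⁻¹.
Decay over the reach: 11.92·exp(−kt) = 11.92·0.1347 = 1.606 mg/L.
At the second outfall, C = (6966·1.606 + 1110·121.0) / (6966 + 1110) = 18.02 mg/L.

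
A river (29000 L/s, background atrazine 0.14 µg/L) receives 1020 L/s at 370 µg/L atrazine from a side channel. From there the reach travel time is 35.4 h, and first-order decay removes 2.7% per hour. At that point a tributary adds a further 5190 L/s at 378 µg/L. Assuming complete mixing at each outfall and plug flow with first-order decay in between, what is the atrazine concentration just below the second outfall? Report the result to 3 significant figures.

Conservation of mass: C = (29000·0.1400 + 1020·370.0) / 30020 = 381500/30020 = 12.71 µg/L; combined flow 30020 L/s.
2.7%/h lost → k = −ln(1 − 0.027) = 0.02737 h⁻¹.
After decay, C = 12.71 × e^(−kt) = 12.71 × 0.3795 = 4.822 µg/L.
At the second outfall, C = (30020·4.822 + 5190·378.0) / (30020 + 5190) = 59.83 µg/L.

59.8 µg/L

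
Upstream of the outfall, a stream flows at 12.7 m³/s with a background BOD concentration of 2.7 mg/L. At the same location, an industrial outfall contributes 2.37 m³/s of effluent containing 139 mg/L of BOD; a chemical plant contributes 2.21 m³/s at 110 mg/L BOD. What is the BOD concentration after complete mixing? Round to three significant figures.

Mass balance: C = (12.70·2.700 + 2.370·139.0 + 2.210·110.0) / 17.28 = 606.8/17.28 = 35.12 mg/L.

35.1 mg/L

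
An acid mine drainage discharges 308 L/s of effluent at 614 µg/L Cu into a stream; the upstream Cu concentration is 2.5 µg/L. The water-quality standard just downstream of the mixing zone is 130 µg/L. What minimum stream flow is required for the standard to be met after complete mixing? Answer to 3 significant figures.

1170 L/s

Set C_mix = 130: (Q·2.500 + 308.0·614.0) / (Q + 308.0) = 130
→ Q = 308.0·(614.0 − 130)/(130 − 2.500) = 1169 L/s.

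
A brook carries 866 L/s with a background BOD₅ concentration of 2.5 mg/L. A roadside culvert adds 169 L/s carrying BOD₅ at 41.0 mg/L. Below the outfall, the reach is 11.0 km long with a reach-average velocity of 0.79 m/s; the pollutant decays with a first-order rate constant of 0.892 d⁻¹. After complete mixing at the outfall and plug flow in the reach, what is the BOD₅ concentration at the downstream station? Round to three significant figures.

7.61 mg/L

Mass balance: C = (866.0·2.500 + 169.0·41.00) / 1035 = 9094/1035 = 8.786 mg/L.
Travel time t = 11.0·1000 / 0.79 = 13920 s = 3.868 h.
Applying C = C₀e^(−kt): 8.786 × 0.8661 = 7.610 mg/L.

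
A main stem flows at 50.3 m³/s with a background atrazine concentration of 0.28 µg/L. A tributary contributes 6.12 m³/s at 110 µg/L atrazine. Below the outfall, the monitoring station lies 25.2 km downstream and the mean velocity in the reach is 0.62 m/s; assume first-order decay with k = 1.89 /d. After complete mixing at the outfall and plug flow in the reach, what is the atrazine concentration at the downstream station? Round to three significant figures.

Mixed concentration C = ΣQC/ΣQ = (50.30·0.2800 + 6.120·110.0) / 56.42 = 687.3/56.42 = 12.18 µg/L.
Travel time t = 25.2·1000 / 0.62 = 40650 s = 11.29 h.
Applying C = C₀e^(−kt): 12.18 × 0.4110 = 5.007 µg/L.

5.01 µg/L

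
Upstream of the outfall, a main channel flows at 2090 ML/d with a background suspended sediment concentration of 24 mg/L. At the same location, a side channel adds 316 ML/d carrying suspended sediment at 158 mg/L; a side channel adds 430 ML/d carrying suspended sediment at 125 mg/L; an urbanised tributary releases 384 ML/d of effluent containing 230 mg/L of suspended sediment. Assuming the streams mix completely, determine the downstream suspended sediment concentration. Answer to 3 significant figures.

After mixing, C = (2090·24.00 + 316.0·158.0 + 430.0·125.0 + 384.0·230.0) / 3220 = 242200/3220 = 75.20 mg/L.

75.2 mg/L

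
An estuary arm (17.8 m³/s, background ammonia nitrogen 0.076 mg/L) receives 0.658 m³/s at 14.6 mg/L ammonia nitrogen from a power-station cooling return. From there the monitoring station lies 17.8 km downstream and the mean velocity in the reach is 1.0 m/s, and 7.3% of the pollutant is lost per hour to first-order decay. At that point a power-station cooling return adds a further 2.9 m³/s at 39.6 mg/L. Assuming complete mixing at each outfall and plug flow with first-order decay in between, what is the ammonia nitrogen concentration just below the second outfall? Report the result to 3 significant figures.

Conservation of mass: C = (17.80·0.07600 + 0.6580·14.60) / 18.46 = 10.96/18.46 = 0.5938 mg/L; combined flow 18.46 m³/s.
Travel time t = 17.8·1000 / 1.0 = 17800 s = 4.944 h.
7.3%/h lost → k = −ln(1 − 0.073) = 0.07580 h⁻¹.
First-order decay: C = 0.5938·exp(−k·t) = 0.5938·0.6874 = 0.4082 mg/L.
At the second outfall, C = (18.46·0.4082 + 2.900·39.60) / (18.46 + 2.900) = 5.730 mg/L.

5.73 mg/L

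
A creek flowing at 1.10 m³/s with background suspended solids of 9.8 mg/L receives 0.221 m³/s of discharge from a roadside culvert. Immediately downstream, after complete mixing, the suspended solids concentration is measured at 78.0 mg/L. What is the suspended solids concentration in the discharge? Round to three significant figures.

Mass balance: 1.100·9.800 + 0.2210·Cₑ = 1.321·78.00
→ Cₑ = (1.321·78.00 − 1.100·9.800) / 0.2210 = 417.5 mg/L.

417 mg/L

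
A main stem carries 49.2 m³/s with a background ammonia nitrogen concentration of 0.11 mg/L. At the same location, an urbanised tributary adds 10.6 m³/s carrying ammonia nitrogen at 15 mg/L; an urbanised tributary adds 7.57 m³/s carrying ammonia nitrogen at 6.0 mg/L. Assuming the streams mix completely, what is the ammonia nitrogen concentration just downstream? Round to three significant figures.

3.11 mg/L

Conservation of mass: C = (49.20·0.1100 + 10.60·15.00 + 7.570·6.000) / 67.37 = 209.8/67.37 = 3.115 mg/L.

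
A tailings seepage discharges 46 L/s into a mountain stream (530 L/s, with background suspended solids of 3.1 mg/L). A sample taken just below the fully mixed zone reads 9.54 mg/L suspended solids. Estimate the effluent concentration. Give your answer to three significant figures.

Mass balance: 530.0·3.100 + 46.00·Cₑ = 576.0·9.540
→ Cₑ = (576.0·9.540 − 530.0·3.100) / 46.00 = 83.74 mg/L.

83.7 mg/L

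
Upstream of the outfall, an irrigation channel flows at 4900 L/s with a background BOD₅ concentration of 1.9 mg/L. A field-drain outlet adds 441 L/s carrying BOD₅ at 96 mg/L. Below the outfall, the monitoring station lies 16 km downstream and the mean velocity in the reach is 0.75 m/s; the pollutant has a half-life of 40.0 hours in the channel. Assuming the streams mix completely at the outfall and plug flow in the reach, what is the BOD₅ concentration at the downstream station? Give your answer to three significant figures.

8.73 mg/L

Mixed concentration C = ΣQC/ΣQ = (4900·1.900 + 441.0·96.00) / 5341 = 51650/5341 = 9.670 mg/L.
Travel time t = 16·1000 / 0.75 = 21330 s = 5.926 h.
Half-life 40.0 h → k = ln 2 / 40.0 = 0.01733 h⁻¹ = 0.4159 d⁻¹.
Decay over the reach: 9.670·exp(−kt) = 9.670·0.9024 = 8.726 mg/L.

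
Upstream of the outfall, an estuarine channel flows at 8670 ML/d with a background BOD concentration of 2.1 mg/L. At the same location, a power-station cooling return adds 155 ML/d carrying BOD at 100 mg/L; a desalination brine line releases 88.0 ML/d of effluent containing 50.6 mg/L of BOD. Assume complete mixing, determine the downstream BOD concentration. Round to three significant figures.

4.28 mg/L

Flow-weighted average: C = (8670·2.100 + 155.0·100.0 + 88.00·50.60) / 8913 = 38160/8913 = 4.281 mg/L.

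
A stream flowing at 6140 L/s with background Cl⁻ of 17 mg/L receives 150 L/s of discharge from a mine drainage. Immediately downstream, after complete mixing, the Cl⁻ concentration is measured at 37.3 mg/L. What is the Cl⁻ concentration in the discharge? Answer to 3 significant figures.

Mass balance: 6140·17.00 + 150.0·Cₑ = 6290·37.30
→ Cₑ = (6290·37.30 − 6140·17.00) / 150.0 = 868.2 mg/L.

868 mg/L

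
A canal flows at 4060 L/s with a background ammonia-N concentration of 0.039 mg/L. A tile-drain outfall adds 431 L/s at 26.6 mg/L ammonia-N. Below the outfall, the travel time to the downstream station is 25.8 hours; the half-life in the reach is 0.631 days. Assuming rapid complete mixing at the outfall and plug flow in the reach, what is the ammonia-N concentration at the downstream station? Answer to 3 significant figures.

0.795 mg/L

Flow-weighted average: C = (4060·0.03900 + 431.0·26.60) / 4491 = 11620/4491 = 2.588 mg/L.
Half-life 0.631 d → k = ln 2 / 0.631 = 1.098 d⁻¹.
Applying C = C₀e^(−kt): 2.588 × 0.3070 = 0.7946 mg/L.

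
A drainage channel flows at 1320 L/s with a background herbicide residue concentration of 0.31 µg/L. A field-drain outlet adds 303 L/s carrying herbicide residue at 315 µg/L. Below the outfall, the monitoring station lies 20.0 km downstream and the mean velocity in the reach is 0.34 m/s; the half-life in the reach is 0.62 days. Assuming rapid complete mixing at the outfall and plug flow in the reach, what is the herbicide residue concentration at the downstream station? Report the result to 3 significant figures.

27.6 µg/L

Mixed concentration C = ΣQC/ΣQ = (1320·0.3100 + 303.0·315.0) / 1623 = 95850/1623 = 59.06 µg/L.
Travel time t = 20.0·1000 / 0.34 = 58820 s = 16.34 h.
Half-life 0.62 d → k = ln 2 / 0.62 = 1.118 d⁻¹.
Applying C = C₀e^(−kt): 59.06 × 0.4671 = 27.59 µg/L.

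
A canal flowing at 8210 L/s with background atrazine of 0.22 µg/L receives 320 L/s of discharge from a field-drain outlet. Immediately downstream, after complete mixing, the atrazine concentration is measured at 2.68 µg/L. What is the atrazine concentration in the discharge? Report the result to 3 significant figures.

65.8 µg/L

Mass balance: 8210·0.2200 + 320.0·Cₑ = 8530·2.680
→ Cₑ = (8530·2.680 − 8210·0.2200) / 320.0 = 65.79 µg/L.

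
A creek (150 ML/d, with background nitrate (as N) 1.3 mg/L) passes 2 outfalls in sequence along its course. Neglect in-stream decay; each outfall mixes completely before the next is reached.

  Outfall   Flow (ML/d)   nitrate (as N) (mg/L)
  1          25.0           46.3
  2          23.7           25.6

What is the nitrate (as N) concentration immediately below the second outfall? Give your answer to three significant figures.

After outfall 1: Q = 150.0 + 25.00 = 175.0 ML/d; C = (150.0·1.300 + 25.00·46.30)/175.0 = 7.729 mg/L.
After outfall 2: Q = 175.0 + 23.70 = 198.7 ML/d; C = (175.0·7.729 + 23.70·25.60)/198.7 = 9.860 mg/L.

9.86 mg/L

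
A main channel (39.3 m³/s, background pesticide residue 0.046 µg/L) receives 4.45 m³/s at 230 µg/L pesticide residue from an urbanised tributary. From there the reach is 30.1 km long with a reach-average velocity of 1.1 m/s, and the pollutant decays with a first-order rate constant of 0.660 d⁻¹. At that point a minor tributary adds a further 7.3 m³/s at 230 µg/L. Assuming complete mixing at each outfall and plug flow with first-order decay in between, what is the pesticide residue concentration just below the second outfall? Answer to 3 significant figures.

Conservation of mass: C = (39.30·0.04600 + 4.450·230.0) / 43.75 = 1025/43.75 = 23.44 µg/L; combined flow 43.75 m³/s.
Travel time t = 30.1·1000 / 1.1 = 27360 s = 7.601 h.
Decay over the reach: 23.44·exp(−kt) = 23.44·0.8114 = 19.02 µg/L.
Second outfall: C = (43.75·19.02 + 7.300·230.0)/51.05 = 49.19 µg/L.

49.2 µg/L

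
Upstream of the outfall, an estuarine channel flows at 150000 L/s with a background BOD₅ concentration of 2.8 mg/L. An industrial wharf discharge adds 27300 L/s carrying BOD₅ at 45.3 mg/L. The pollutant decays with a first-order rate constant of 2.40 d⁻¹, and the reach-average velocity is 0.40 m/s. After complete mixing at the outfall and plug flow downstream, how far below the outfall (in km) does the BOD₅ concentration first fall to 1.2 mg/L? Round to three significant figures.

Conservation of mass: C = (150000·2.800 + 27300·45.30) / 177300 = 1657000/177300 = 9.344 mg/L.
Set 9.344·exp(−k·t) = 1.2 → t = ln(9.344/1.2)/k = 73890 s = 20.52 h.
Distance = v·t = 0.40·73890 = 29550 m = 29.55 km.

29.6 km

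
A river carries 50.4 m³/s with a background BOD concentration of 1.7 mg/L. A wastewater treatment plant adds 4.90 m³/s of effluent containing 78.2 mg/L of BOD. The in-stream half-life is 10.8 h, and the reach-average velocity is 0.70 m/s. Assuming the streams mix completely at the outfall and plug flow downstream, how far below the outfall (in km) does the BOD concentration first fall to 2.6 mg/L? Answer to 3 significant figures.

46.4 km

After mixing, C = (50.40·1.700 + 4.900·78.20) / 55.30 = 468.9/55.30 = 8.478 mg/L.
Half-life 10.8 h → k = ln 2 / 10.8 = 0.06418 h⁻¹ = 1.540 d⁻¹.
Set 8.478·exp(−k·t) = 2.6 → t = ln(8.478/2.6)/k = 66300 s = 18.42 h.
Distance = v·t = 0.70·66300 = 46410 m = 46.41 km.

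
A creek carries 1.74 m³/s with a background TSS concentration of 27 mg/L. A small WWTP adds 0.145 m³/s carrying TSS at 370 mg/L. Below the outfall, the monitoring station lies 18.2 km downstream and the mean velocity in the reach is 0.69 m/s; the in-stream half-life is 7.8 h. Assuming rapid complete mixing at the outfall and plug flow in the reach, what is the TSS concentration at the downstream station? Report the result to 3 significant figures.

Flow-weighted average: C = (1.740·27.00 + 0.1450·370.0) / 1.885 = 100.6/1.885 = 53.38 mg/L.
Travel time t = 18.2·1000 / 0.69 = 26380 s = 7.327 h.
Half-life 7.8 h → k = ln 2 / 7.8 = 0.08887 h⁻¹ = 2.133 d⁻¹.
After decay, C = 53.38 × e^(−kt) = 53.38 × 0.5215 = 27.84 mg/L.

27.8 mg/L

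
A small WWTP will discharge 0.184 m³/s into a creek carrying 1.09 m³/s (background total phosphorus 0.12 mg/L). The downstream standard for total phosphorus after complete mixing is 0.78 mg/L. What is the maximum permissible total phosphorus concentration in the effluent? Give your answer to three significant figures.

At the limit, (Qr·Cr + Qe·Cₑ)/(Qr + Qe) = 0.78:
Cₑ = (1.274·0.78 − 1.090·0.1200) / 0.1840 = 4.690 mg/L.

4.69 mg/L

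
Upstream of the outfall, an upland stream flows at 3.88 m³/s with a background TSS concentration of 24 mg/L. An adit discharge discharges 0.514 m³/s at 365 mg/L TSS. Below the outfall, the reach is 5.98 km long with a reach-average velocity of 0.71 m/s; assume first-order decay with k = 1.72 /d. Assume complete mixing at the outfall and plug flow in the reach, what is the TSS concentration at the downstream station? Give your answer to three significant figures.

Flow-weighted average: C = (3.880·24.00 + 0.5140·365.0) / 4.394 = 280.7/4.394 = 63.89 mg/L.
Travel time t = 5.98·1000 / 0.71 = 8423 s = 2.340 h.
Decay over the reach: 63.89·exp(−kt) = 63.89·0.8456 = 54.03 mg/L.

54.0 mg/L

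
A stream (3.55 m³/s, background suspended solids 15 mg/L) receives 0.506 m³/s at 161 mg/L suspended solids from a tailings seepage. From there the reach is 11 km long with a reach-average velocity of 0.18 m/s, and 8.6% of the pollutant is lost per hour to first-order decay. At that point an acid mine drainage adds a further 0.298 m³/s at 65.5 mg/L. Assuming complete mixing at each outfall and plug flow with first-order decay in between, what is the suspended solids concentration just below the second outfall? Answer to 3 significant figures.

11.2 mg/L

Mixed concentration C = ΣQC/ΣQ = (3.550·15.00 + 0.5060·161.0) / 4.056 = 134.7/4.056 = 33.21 mg/L; combined flow 4.056 m³/s.
Travel time t = 11·1000 / 0.18 = 61110 s = 16.98 h.
8.6%/h lost → k = −ln(1 − 0.086) = 0.08992 h⁻¹.
Applying C = C₀e^(−kt): 33.21 × 0.2173 = 7.217 mg/L.
At the second outfall, C = (4.056·7.217 + 0.2980·65.50) / (4.056 + 0.2980) = 11.21 mg/L.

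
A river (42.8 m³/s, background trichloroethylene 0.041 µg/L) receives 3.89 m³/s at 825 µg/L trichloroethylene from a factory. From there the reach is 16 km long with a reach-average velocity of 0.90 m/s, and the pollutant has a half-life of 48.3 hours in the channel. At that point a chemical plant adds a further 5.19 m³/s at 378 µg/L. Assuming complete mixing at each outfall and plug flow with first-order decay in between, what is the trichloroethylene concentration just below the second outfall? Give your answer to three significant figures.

Mixed concentration C = ΣQC/ΣQ = (42.80·0.04100 + 3.890·825.0) / 46.69 = 3211/46.69 = 68.77 µg/L; combined flow 46.69 m³/s.
Travel time t = 16·1000 / 0.90 = 17780 s = 4.938 h.
Half-life 48.3 h → k = ln 2 / 48.3 = 0.01435 h⁻¹ = 0.3444 d⁻¹.
Decay over the reach: 68.77·exp(−kt) = 68.77·0.9316 = 64.07 µg/L.
At the second outfall, C = (46.69·64.07 + 5.190·378.0) / (46.69 + 5.190) = 95.47 µg/L.

95.5 µg/L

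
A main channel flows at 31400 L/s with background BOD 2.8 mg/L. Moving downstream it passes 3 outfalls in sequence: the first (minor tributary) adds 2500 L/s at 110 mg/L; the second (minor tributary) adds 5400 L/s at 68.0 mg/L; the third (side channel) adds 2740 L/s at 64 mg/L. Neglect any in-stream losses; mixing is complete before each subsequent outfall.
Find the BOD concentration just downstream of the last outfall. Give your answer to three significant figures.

Outfall 1: combined Q = 33900 L/s; C = (31400·2.800 + 2500·110.0)/33900 = 10.71 mg/L.
Outfall 2: combined Q = 39300 L/s; C = (33900·10.71 + 5400·68.00)/39300 = 18.58 mg/L.
Outfall 3: combined Q = 42040 L/s; C = (39300·18.58 + 2740·64.00)/42040 = 21.54 mg/L.

21.5 mg/L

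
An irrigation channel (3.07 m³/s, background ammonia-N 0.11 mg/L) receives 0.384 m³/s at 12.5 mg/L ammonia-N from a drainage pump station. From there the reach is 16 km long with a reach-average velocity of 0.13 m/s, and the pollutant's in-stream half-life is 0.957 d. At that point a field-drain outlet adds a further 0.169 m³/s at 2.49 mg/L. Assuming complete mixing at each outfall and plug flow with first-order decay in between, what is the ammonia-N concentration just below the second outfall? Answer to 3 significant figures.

0.622 mg/L

After mixing, C = (3.070·0.1100 + 0.3840·12.50) / 3.454 = 5.138/3.454 = 1.487 mg/L; combined flow 3.454 m³/s.
Travel time t = 16·1000 / 0.13 = 123100 s = 34.19 h.
Half-life 0.957 d → k = ln 2 / 0.957 = 0.7243 d⁻¹.
Decay over the reach: 1.487·exp(−kt) = 1.487·0.3564 = 0.5301 mg/L.
Second outfall: C = (3.454·0.5301 + 0.1690·2.490)/3.623 = 0.6215 mg/L.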